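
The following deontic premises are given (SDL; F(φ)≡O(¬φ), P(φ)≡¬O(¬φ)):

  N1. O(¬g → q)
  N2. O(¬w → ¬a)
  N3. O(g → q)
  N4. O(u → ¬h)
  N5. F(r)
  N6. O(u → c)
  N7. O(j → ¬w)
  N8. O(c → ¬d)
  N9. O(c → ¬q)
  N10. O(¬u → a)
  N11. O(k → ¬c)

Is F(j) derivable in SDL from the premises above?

Yes

Premises 3 and 1 are O(g → q) and O(¬g → q); every ideal world satisfies g or ¬g, so in either case q holds — hence O(q).
Premise 9, O(c → ¬q), contraposes to O(q → ¬c); with O(q) we get O(¬c).
Premise 6, O(u → c), contraposes to O(¬c → ¬u); with O(¬c) we get O(¬u).
Premise 10 is O(¬u → a); since O(¬u), deontic closure gives O(a).
Premise 2, O(¬w → ¬a), contraposes to O(a → w); with O(a) we get O(w).
Premise 7 is O(j → ¬w); contrapositively O(w → ¬j). Since O(w) holds, K gives O(¬j).
Premises 4, 5, 8, 11 do not contribute to this derivation.
So O(¬j) holds, i.e. F(j). The claim follows.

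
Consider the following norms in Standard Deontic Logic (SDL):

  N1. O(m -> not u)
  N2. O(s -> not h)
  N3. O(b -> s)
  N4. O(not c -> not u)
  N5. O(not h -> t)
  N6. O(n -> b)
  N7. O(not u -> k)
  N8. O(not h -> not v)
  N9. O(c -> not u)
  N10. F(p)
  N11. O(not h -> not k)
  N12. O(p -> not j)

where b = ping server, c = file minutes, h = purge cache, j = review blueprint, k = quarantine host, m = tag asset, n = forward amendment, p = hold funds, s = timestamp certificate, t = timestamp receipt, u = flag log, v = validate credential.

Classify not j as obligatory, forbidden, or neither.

Neither

Premise 12 is O(p -> not j), but O(p) is not derivable from the premises, so it does not yield O(not j).
No premise or chain of K-axiom applications forces O(not j), and none forces O(j). So not j is neither obligatory nor forbidden under these norms.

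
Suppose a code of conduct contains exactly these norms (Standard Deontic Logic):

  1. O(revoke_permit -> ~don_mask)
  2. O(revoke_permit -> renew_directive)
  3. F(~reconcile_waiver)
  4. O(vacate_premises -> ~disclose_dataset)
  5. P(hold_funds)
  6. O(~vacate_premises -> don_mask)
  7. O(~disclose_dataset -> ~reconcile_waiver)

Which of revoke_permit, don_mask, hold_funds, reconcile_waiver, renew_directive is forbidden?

revoke_permit

Premise 3, F(~reconcile_waiver), is equivalent to O(reconcile_waiver).
The contrapositive of premise 7 (O(~disclose_dataset -> ~reconcile_waiver)) is O(reconcile_waiver -> disclose_dataset), and O(reconcile_waiver) is already established, so O(disclose_dataset).
Premise 4 is O(vacate_premises -> ~disclose_dataset); contrapositively O(disclose_dataset -> ~vacate_premises). Since O(disclose_dataset) holds, K gives O(~vacate_premises).
Premise 6 is O(~vacate_premises -> don_mask); since O(~vacate_premises), deontic closure gives O(don_mask).
The contrapositive of premise 1 (O(revoke_permit -> ~don_mask)) is O(don_mask -> ~revoke_permit), and O(don_mask) is already established, so O(~revoke_permit).
So O(~revoke_permit) holds, i.e. revoke_permit is forbidden. None of the other listed options is forbidden under the premises.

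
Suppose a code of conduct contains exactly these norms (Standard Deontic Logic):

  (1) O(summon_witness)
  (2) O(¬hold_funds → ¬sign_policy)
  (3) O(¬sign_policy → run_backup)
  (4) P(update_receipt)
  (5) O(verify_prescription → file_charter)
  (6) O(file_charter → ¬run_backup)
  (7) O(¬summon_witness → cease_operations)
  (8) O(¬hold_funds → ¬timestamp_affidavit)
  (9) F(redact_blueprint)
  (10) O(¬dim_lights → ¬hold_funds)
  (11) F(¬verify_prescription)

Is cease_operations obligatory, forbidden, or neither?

Premise 7 is O(¬summon_witness → cease_operations), but O(¬summon_witness) is not derivable from the premises, so it does not yield O(cease_operations).
No premise or chain of K-axiom applications forces O(cease_operations), and none forces O(¬cease_operations). So cease_operations is neither obligatory nor forbidden under these norms.

Neither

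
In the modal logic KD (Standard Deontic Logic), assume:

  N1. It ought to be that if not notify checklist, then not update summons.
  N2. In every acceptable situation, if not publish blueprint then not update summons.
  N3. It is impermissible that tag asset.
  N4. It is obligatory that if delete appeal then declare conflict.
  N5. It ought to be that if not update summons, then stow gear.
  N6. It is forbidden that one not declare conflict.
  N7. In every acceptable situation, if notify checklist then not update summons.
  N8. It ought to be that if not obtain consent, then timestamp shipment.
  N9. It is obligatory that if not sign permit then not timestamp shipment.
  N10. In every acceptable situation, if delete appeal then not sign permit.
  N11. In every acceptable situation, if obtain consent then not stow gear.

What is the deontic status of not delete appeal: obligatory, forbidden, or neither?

Obligatory

By case analysis on ¬notify_checklist: premise 1 gives O(¬notify_checklist → ¬update_summons) and premise 7 gives O(notify_checklist → ¬update_summons), so O(¬update_summons) either way.
From O(¬update_summons) and premise 5, O(¬update_summons → stow_gear), we obtain O(stow_gear).
Premise 11, O(obtain_consent → ¬stow_gear), contraposes to O(stow_gear → ¬obtain_consent); with O(stow_gear) we get O(¬obtain_consent).
With premise 8, O(¬obtain_consent → timestamp_shipment), the K-axiom yields O(timestamp_shipment).
The contrapositive of premise 9 (O(¬sign_permit → ¬timestamp_shipment)) is O(timestamp_shipment → sign_permit), and O(timestamp_shipment) is already established, so O(sign_permit).
Premise 10, O(delete_appeal → ¬sign_permit), contraposes to O(sign_permit → ¬delete_appeal); with O(sign_permit) we get O(¬delete_appeal).
Premises 2, 3, 4, 6 do not contribute to this derivation.
Hence ¬delete_appeal is obligatory.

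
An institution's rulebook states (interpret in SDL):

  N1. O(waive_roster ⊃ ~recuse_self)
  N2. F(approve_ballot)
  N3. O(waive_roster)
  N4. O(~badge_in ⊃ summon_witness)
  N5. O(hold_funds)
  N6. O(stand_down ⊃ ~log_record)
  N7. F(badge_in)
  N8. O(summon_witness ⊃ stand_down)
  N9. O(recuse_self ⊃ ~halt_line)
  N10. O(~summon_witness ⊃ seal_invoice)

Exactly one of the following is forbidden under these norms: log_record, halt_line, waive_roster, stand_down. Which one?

log_record

Premise 7, F(badge_in), is equivalent to O(~badge_in).
Applying K to premise 4 (O(~badge_in ⊃ summon_witness)) and O(~badge_in) yields O(summon_witness).
From O(summon_witness) and premise 8, O(summon_witness ⊃ stand_down), we obtain O(stand_down).
Premise 6 is O(stand_down ⊃ ~log_record); since O(stand_down), deontic closure gives O(~log_record).
So O(~log_record) holds, i.e. log_record is forbidden. None of the other listed options is forbidden under the premises.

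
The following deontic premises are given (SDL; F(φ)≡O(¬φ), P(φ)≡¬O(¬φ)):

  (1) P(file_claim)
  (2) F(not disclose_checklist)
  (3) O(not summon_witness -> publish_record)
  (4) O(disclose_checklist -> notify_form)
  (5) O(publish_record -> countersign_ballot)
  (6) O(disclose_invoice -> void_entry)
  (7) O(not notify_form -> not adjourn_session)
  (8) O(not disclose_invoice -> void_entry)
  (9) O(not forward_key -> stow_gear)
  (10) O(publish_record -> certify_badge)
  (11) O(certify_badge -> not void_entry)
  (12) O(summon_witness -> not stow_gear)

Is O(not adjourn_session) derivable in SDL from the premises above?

No

Premise 7 is O(not notify_form -> not adjourn_session), but O(not notify_form) is not derivable from the premises, so it does not yield O(not adjourn_session).
No other premise forces O(not adjourn_session). An ideal world satisfying every premise can still have not adjourn_session false, so O(not adjourn_session) is not derivable.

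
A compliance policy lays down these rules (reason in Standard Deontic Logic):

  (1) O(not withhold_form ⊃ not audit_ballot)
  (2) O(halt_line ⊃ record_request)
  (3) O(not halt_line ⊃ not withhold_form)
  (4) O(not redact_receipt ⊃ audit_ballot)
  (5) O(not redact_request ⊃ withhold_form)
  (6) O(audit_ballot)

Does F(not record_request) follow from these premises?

Premise 6 gives O(audit_ballot).
Premise 1, O(not withhold_form ⊃ not audit_ballot), contraposes to O(audit_ballot ⊃ withhold_form); with O(audit_ballot) we get O(withhold_form).
The contrapositive of premise 3 (O(not halt_line ⊃ not withhold_form)) is O(withhold_form ⊃ halt_line), and O(withhold_form) is already established, so O(halt_line).
Premise 2 is O(halt_line ⊃ record_request); since O(halt_line), deontic closure gives O(record_request).
Premises 4, 5 do not contribute to this derivation.
So O(record_request) holds, i.e. F(not record_request). The claim follows.

Yes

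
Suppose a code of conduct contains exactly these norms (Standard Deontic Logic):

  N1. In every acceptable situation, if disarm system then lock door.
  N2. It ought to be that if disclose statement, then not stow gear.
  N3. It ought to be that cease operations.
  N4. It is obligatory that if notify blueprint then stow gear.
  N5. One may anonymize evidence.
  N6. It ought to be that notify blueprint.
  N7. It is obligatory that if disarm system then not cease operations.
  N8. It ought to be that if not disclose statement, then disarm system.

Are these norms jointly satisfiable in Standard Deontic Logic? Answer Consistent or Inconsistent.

Inconsistent

Premise 3 gives O(cease_operations).
The contrapositive of premise 7 (O(disarm_system → ¬cease_operations)) is O(cease_operations → ¬disarm_system), and O(cease_operations) is already established, so O(¬disarm_system).
Premise 8, O(¬disclose_statement → disarm_system), contraposes to O(¬disarm_system → disclose_statement); with O(¬disarm_system) we get O(disclose_statement).
Premise 2 is O(disclose_statement → ¬stow_gear); since O(disclose_statement), deontic closure gives O(¬stow_gear).
Premise 4, O(notify_blueprint → stow_gear), contraposes to O(¬stow_gear → ¬notify_blueprint); with O(¬stow_gear) we get O(¬notify_blueprint).
Yet premise 6 states O(notify_blueprint).
We now have both O(¬notify_blueprint) and O(notify_blueprint) — notify_blueprint is simultaneously obligatory and forbidden, violating the D-axiom.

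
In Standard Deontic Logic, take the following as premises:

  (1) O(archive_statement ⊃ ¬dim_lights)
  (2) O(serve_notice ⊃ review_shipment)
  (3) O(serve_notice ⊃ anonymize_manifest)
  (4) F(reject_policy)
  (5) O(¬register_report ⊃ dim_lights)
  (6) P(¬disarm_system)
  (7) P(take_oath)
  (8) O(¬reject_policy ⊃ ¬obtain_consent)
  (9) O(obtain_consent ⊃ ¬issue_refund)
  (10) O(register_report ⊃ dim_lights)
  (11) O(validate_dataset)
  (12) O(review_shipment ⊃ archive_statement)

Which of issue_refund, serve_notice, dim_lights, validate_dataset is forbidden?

By case analysis on ¬register_report: premise 5 gives O(¬register_report ⊃ dim_lights) and premise 10 gives O(register_report ⊃ dim_lights), so O(dim_lights) either way.
Premise 1 is O(archive_statement ⊃ ¬dim_lights); contrapositively O(dim_lights ⊃ ¬archive_statement). Since O(dim_lights) holds, K gives O(¬archive_statement).
Premise 12, O(review_shipment ⊃ archive_statement), contraposes to O(¬archive_statement ⊃ ¬review_shipment); with O(¬archive_statement) we get O(¬review_shipment).
The contrapositive of premise 2 (O(serve_notice ⊃ review_shipment)) is O(¬review_shipment ⊃ ¬serve_notice), and O(¬review_shipment) is already established, so O(¬serve_notice).
So O(¬serve_notice) holds, i.e. serve_notice is forbidden. None of the other listed options is forbidden under the premises.

serve_notice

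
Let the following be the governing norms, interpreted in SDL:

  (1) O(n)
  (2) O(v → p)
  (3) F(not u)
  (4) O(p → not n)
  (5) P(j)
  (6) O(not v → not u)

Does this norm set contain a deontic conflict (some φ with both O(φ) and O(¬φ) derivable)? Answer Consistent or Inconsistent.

Premise 3, F(not u), is equivalent to O(u).
The contrapositive of premise 6 (O(not v → not u)) is O(u → v), and O(u) is already established, so O(v).
With premise 2, O(v → p), the K-axiom yields O(p).
With premise 4, O(p → not n), the K-axiom yields O(not n).
But premise 1 directly asserts O(n).
We now have both O(not n) and O(n) — n is simultaneously obligatory and forbidden, violating the D-axiom.

Inconsistent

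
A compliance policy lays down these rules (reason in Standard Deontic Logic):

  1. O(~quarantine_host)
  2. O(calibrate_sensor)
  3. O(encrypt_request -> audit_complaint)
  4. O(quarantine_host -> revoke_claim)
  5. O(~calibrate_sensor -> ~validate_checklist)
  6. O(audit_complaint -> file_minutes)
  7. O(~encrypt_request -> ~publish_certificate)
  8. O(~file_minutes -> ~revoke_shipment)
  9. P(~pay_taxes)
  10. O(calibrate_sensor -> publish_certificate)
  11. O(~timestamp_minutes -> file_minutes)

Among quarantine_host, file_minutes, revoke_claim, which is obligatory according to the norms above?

From premise 2 we have O(calibrate_sensor).
Applying K to premise 10 (O(calibrate_sensor -> publish_certificate)) and O(calibrate_sensor) yields O(publish_certificate).
The contrapositive of premise 7 (O(~encrypt_request -> ~publish_certificate)) is O(publish_certificate -> encrypt_request), and O(publish_certificate) is already established, so O(encrypt_request).
With premise 3, O(encrypt_request -> audit_complaint), the K-axiom yields O(audit_complaint).
With premise 6, O(audit_complaint -> file_minutes), the K-axiom yields O(file_minutes).
So O(file_minutes) holds — file_minutes is obligatory. None of the other listed options is made obligatory by any chain of premises.

file_minutes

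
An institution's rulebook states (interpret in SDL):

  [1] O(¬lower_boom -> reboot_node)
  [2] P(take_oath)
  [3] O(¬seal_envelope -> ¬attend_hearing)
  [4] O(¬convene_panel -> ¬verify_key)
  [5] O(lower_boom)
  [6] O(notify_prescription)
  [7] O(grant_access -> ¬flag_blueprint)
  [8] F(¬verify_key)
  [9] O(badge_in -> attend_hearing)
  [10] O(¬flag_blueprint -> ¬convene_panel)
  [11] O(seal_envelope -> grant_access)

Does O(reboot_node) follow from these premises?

Premise 1 is O(¬lower_boom -> reboot_node), but O(¬lower_boom) is not derivable from the premises, so it does not yield O(reboot_node).
No other premise forces O(reboot_node). An ideal world satisfying every premise can still have reboot_node false, so O(reboot_node) is not derivable.

No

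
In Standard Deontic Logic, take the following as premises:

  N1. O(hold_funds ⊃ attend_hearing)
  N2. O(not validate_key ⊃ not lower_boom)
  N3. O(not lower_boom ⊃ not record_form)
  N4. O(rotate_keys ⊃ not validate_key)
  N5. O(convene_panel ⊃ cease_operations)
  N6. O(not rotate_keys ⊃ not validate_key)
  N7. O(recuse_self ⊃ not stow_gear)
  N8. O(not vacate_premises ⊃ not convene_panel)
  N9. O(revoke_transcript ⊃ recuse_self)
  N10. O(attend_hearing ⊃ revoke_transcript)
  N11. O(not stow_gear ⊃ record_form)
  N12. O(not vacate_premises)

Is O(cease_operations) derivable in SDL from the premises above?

No

Premise 5 is O(convene_panel ⊃ cease_operations), but O(convene_panel) is not derivable from the premises, so it does not yield O(cease_operations).
No other premise forces O(cease_operations). An ideal world satisfying every premise can still have cease_operations false, so O(cease_operations) is not derivable.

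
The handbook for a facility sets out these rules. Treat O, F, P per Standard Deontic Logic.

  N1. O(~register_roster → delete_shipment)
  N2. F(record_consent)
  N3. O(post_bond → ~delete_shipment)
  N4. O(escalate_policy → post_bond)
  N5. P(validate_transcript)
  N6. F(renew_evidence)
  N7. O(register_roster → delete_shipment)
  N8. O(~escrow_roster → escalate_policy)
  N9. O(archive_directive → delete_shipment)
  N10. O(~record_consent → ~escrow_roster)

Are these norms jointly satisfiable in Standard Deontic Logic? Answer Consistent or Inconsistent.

Inconsistent

By case analysis on register_roster: premise 7 gives O(register_roster → delete_shipment) and premise 1 gives O(~register_roster → delete_shipment), so O(delete_shipment) either way.
Premise 3, O(post_bond → ~delete_shipment), contraposes to O(delete_shipment → ~post_bond); with O(delete_shipment) we get O(~post_bond).
Premise 4, O(escalate_policy → post_bond), contraposes to O(~post_bond → ~escalate_policy); with O(~post_bond) we get O(~escalate_policy).
The contrapositive of premise 8 (O(~escrow_roster → escalate_policy)) is O(~escalate_policy → escrow_roster), and O(~escalate_policy) is already established, so O(escrow_roster).
Premise 10 is O(~record_consent → ~escrow_roster); contrapositively O(escrow_roster → record_consent). Since O(escrow_roster) holds, K gives O(record_consent).
Yet premise 2 is F(record_consent), i.e. O(~record_consent).
We now have both O(record_consent) and O(~record_consent) — record_consent is simultaneously obligatory and forbidden, violating the D-axiom.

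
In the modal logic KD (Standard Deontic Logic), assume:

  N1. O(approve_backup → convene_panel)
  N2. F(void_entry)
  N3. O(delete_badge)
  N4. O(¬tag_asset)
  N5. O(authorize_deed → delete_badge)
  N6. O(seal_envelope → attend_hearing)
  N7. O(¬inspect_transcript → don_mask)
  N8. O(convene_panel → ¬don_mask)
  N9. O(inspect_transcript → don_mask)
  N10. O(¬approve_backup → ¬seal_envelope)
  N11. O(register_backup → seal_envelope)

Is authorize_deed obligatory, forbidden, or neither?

Neither

Premise 5 is O(authorize_deed → delete_badge); even if O(delete_badge) held, inferring O(authorize_deed) would be affirming the consequent — invalid.
No premise or chain of K-axiom applications forces O(authorize_deed), and none forces O(¬authorize_deed). So authorize_deed is neither obligatory nor forbidden under these norms.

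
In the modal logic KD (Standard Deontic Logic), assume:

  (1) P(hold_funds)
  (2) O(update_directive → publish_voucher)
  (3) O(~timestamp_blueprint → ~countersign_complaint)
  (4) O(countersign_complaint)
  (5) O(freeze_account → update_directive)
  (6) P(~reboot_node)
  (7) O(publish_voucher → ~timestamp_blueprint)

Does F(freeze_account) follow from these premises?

Yes

Premise 4 states O(countersign_complaint) outright.
The contrapositive of premise 3 (O(~timestamp_blueprint → ~countersign_complaint)) is O(countersign_complaint → timestamp_blueprint), and O(countersign_complaint) is already established, so O(timestamp_blueprint).
The contrapositive of premise 7 (O(publish_voucher → ~timestamp_blueprint)) is O(timestamp_blueprint → ~publish_voucher), and O(timestamp_blueprint) is already established, so O(~publish_voucher).
Premise 2 is O(update_directive → publish_voucher); contrapositively O(~publish_voucher → ~update_directive). Since O(~publish_voucher) holds, K gives O(~update_directive).
Premise 5, O(freeze_account → update_directive), contraposes to O(~update_directive → ~freeze_account); with O(~update_directive) we get O(~freeze_account).
Premises 1, 6 do not contribute to this derivation.
So O(~freeze_account) holds, i.e. F(freeze_account). The claim follows.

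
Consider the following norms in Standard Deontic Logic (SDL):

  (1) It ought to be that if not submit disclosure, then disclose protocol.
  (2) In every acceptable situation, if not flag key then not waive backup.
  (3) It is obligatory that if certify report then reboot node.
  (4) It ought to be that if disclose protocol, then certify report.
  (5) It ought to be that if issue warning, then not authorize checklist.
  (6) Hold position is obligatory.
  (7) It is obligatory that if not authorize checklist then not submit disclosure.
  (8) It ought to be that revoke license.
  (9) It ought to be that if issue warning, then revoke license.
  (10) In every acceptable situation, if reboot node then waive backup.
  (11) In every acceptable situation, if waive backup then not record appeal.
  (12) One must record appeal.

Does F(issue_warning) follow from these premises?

Yes

Premise 12 states O(record_appeal) outright.
Premise 11, O(waive_backup → ¬record_appeal), contraposes to O(record_appeal → ¬waive_backup); with O(record_appeal) we get O(¬waive_backup).
Premise 10, O(reboot_node → waive_backup), contraposes to O(¬waive_backup → ¬reboot_node); with O(¬waive_backup) we get O(¬reboot_node).
The contrapositive of premise 3 (O(certify_report → reboot_node)) is O(¬reboot_node → ¬certify_report), and O(¬reboot_node) is already established, so O(¬certify_report).
The contrapositive of premise 4 (O(disclose_protocol → certify_report)) is O(¬certify_report → ¬disclose_protocol), and O(¬certify_report) is already established, so O(¬disclose_protocol).
The contrapositive of premise 1 (O(¬submit_disclosure → disclose_protocol)) is O(¬disclose_protocol → submit_disclosure), and O(¬disclose_protocol) is already established, so O(submit_disclosure).
The contrapositive of premise 7 (O(¬authorize_checklist → ¬submit_disclosure)) is O(submit_disclosure → authorize_checklist), and O(submit_disclosure) is already established, so O(authorize_checklist).
The contrapositive of premise 5 (O(issue_warning → ¬authorize_checklist)) is O(authorize_checklist → ¬issue_warning), and O(authorize_checklist) is already established, so O(¬issue_warning).
Premises 2, 6, 8, 9 do not contribute to this derivation.
So O(¬issue_warning) holds, i.e. F(issue_warning). The claim follows.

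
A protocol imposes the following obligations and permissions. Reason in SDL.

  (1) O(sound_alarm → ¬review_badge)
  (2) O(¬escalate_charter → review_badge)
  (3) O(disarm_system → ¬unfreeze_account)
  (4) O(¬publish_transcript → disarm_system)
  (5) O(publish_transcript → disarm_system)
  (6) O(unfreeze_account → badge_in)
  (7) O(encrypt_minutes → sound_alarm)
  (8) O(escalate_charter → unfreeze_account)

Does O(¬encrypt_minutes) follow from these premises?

Premises 4 and 5 cover both cases: O(¬publish_transcript → disarm_system) and O(publish_transcript → disarm_system). Since ¬publish_transcript ∨ publish_transcript is a tautology, O(disarm_system) follows.
From O(disarm_system) and premise 3, O(disarm_system → ¬unfreeze_account), we obtain O(¬unfreeze_account).
The contrapositive of premise 8 (O(escalate_charter → unfreeze_account)) is O(¬unfreeze_account → ¬escalate_charter), and O(¬unfreeze_account) is already established, so O(¬escalate_charter).
Premise 2 is O(¬escalate_charter → review_badge); since O(¬escalate_charter), deontic closure gives O(review_badge).
Premise 1 is O(sound_alarm → ¬review_badge); contrapositively O(review_badge → ¬sound_alarm). Since O(review_badge) holds, K gives O(¬sound_alarm).
The contrapositive of premise 7 (O(encrypt_minutes → sound_alarm)) is O(¬sound_alarm → ¬encrypt_minutes), and O(¬sound_alarm) is already established, so O(¬encrypt_minutes).
Premise 6 does not contribute to this derivation.
So O(¬encrypt_minutes) follows.

Yes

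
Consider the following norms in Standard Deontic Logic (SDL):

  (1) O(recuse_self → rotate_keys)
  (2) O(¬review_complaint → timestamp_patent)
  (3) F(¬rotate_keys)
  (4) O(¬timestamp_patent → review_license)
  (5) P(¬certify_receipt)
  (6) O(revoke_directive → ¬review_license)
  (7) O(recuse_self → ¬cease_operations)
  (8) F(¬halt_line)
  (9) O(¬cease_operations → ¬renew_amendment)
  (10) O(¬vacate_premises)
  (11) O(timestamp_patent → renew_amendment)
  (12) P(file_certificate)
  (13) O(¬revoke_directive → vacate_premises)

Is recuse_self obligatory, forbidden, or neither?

Premise 10 states O(¬vacate_premises) outright.
The contrapositive of premise 13 (O(¬revoke_directive → vacate_premises)) is O(¬vacate_premises → revoke_directive), and O(¬vacate_premises) is already established, so O(revoke_directive).
Premise 6 is O(revoke_directive → ¬review_license); since O(revoke_directive), deontic closure gives O(¬review_license).
Premise 4 is O(¬timestamp_patent → review_license); contrapositively O(¬review_license → timestamp_patent). Since O(¬review_license) holds, K gives O(timestamp_patent).
With premise 11, O(timestamp_patent → renew_amendment), the K-axiom yields O(renew_amendment).
The contrapositive of premise 9 (O(¬cease_operations → ¬renew_amendment)) is O(renew_amendment → cease_operations), and O(renew_amendment) is already established, so O(cease_operations).
Premise 7, O(recuse_self → ¬cease_operations), contraposes to O(cease_operations → ¬recuse_self); with O(cease_operations) we get O(¬recuse_self).
Premises 1, 2, 3, 5, 8, 12 do not contribute to this derivation.
Thus O(¬recuse_self), which is F(recuse_self): recuse_self is forbidden.

Forbidden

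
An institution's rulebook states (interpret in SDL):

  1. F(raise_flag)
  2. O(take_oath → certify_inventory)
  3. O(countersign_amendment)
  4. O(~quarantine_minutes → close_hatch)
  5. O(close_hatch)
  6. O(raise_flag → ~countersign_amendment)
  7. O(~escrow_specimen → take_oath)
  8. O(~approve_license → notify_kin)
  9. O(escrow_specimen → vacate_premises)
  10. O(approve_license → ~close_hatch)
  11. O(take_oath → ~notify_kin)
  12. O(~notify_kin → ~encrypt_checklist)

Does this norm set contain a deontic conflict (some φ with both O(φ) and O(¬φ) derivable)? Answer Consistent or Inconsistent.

Consistent

Premise 6 is O(raise_flag → ~countersign_amendment), but O(raise_flag) is not derivable from the premises, so it does not yield O(~countersign_amendment).
So O(~countersign_amendment) is not derivable, and the apparent clash with O(countersign_amendment) does not arise.
A world satisfying every obligation exists (e.g. approve_license=false, certify_inventory=false, close_hatch=true, countersign_amendment=true, encrypt_checklist=false, escrow_specimen=true, notify_kin=true, quarantine_minutes=false, raise_flag=false, take_oath=false, vacate_premises=true); no atom is both obligatory and forbidden, so the set is consistent.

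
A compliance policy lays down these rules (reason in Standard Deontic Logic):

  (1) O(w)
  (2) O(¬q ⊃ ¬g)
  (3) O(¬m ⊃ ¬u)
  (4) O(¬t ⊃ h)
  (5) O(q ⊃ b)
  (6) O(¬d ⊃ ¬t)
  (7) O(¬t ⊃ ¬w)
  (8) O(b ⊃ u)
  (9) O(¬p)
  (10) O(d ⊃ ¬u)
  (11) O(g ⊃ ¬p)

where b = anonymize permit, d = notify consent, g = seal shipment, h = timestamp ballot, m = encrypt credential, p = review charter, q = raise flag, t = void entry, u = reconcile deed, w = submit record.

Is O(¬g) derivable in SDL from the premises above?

From premise 1 we have O(w).
The contrapositive of premise 7 (O(¬t ⊃ ¬w)) is O(w ⊃ t), and O(w) is already established, so O(t).
The contrapositive of premise 6 (O(¬d ⊃ ¬t)) is O(t ⊃ d), and O(t) is already established, so O(d).
Applying K to premise 10 (O(d ⊃ ¬u)) and O(d) yields O(¬u).
Premise 8, O(b ⊃ u), contraposes to O(¬u ⊃ ¬b); with O(¬u) we get O(¬b).
Premise 5, O(q ⊃ b), contraposes to O(¬b ⊃ ¬q); with O(¬b) we get O(¬q).
Premise 2 is O(¬q ⊃ ¬g); since O(¬q), deontic closure gives O(¬g).
Premises 3, 4, 9, 11 do not contribute to this derivation.
So O(¬g) follows.

Yes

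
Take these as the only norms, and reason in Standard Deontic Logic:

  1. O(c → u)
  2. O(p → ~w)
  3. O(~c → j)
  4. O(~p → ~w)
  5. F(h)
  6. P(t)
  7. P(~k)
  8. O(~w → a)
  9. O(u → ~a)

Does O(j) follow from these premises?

Premises 2 and 4 are O(p → ~w) and O(~p → ~w); every ideal world satisfies p or ~p, so in either case ~w holds — hence O(~w).
With premise 8, O(~w → a), the K-axiom yields O(a).
Premise 9 is O(u → ~a); contrapositively O(a → ~u). Since O(a) holds, K gives O(~u).
Premise 1, O(c → u), contraposes to O(~u → ~c); with O(~u) we get O(~c).
From O(~c) and premise 3, O(~c → j), we obtain O(j).
Premises 5, 6, 7 do not contribute to this derivation.
So O(j) follows.

Yes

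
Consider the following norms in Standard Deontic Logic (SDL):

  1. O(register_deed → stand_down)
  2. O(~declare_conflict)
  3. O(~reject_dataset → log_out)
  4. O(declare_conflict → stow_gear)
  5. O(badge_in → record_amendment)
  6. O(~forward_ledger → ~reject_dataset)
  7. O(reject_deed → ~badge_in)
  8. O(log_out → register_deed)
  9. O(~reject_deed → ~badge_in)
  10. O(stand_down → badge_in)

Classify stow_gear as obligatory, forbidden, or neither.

Neither

Premise 4 is O(declare_conflict → stow_gear), but O(declare_conflict) is not derivable from the premises, so it does not yield O(stow_gear).
No premise or chain of K-axiom applications forces O(stow_gear), and none forces O(~stow_gear). So stow_gear is neither obligatory nor forbidden under these norms.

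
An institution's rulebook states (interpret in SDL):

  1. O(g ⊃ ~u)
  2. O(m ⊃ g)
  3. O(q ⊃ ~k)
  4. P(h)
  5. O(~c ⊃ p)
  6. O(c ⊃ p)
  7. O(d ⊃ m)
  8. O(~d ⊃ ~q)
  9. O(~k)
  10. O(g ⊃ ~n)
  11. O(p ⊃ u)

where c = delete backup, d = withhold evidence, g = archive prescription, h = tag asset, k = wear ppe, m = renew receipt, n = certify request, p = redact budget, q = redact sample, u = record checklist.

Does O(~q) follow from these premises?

Premises 6 and 5 cover both cases: O(c ⊃ p) and O(~c ⊃ p). Since c ∨ ~c is a tautology, O(p) follows.
With premise 11, O(p ⊃ u), the K-axiom yields O(u).
Premise 1, O(g ⊃ ~u), contraposes to O(u ⊃ ~g); with O(u) we get O(~g).
The contrapositive of premise 2 (O(m ⊃ g)) is O(~g ⊃ ~m), and O(~g) is already established, so O(~m).
Premise 7 is O(d ⊃ m); contrapositively O(~m ⊃ ~d). Since O(~m) holds, K gives O(~d).
Premise 8 is O(~d ⊃ ~q); since O(~d), deontic closure gives O(~q).
Premises 3, 4, 9, 10 do not contribute to this derivation.
So O(~q) follows.

Yes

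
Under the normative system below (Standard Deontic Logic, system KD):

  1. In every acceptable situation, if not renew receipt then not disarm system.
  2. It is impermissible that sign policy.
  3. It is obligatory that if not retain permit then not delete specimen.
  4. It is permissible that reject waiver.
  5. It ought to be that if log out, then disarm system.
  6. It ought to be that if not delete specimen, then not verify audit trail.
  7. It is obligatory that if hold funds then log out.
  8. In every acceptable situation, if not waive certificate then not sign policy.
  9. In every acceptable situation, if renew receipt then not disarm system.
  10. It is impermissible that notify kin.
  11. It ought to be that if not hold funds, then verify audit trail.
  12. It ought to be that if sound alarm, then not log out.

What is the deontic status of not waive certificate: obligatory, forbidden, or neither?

Neither

Premise 8 is O(¬waive_certificate → ¬sign_policy); even if O(¬sign_policy) held, inferring O(¬waive_certificate) would be affirming the consequent — invalid.
No premise or chain of K-axiom applications forces O(¬waive_certificate), and none forces O(waive_certificate). So ¬waive_certificate is neither obligatory nor forbidden under these norms.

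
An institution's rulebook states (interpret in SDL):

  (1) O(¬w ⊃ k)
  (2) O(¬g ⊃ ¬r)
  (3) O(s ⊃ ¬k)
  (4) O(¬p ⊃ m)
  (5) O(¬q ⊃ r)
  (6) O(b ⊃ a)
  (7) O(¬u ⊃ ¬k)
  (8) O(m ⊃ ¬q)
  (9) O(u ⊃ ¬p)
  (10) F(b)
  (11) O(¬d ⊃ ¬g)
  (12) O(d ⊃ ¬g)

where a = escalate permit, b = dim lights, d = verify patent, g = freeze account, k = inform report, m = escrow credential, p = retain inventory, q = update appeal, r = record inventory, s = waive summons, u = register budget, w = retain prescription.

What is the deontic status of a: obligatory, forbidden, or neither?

Premise 6 is O(b ⊃ a), but O(b) is not derivable from the premises, so it does not yield O(a).
No premise or chain of K-axiom applications forces O(a), and none forces O(¬a). So a is neither obligatory nor forbidden under these norms.

Neither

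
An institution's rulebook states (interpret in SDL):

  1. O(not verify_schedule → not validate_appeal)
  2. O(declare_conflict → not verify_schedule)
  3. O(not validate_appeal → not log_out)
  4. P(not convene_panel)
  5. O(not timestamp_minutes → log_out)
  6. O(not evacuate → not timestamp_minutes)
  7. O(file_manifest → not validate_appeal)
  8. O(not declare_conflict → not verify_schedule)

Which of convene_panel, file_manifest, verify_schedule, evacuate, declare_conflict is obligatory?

evacuate

By case analysis on declare_conflict: premise 2 gives O(declare_conflict → not verify_schedule) and premise 8 gives O(not declare_conflict → not verify_schedule), so O(not verify_schedule) either way.
Premise 1 is O(not verify_schedule → not validate_appeal); since O(not verify_schedule), deontic closure gives O(not validate_appeal).
Applying K to premise 3 (O(not validate_appeal → not log_out)) and O(not validate_appeal) yields O(not log_out).
Premise 5 is O(not timestamp_minutes → log_out); contrapositively O(not log_out → timestamp_minutes). Since O(not log_out) holds, K gives O(timestamp_minutes).
The contrapositive of premise 6 (O(not evacuate → not timestamp_minutes)) is O(timestamp_minutes → evacuate), and O(timestamp_minutes) is already established, so O(evacuate).
So O(evacuate) holds — evacuate is obligatory. None of the other listed options is made obligatory by any chain of premises.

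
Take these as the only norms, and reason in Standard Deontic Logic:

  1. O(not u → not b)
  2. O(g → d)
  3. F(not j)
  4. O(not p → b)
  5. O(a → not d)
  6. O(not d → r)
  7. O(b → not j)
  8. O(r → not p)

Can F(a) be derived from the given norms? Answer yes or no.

Premise 3 is F(not j), i.e. O(j).
Premise 7 is O(b → not j); contrapositively O(j → not b). Since O(j) holds, K gives O(not b).
Premise 4, O(not p → b), contraposes to O(not b → p); with O(not b) we get O(p).
Premise 8 is O(r → not p); contrapositively O(p → not r). Since O(p) holds, K gives O(not r).
Premise 6, O(not d → r), contraposes to O(not r → d); with O(not r) we get O(d).
Premise 5 is O(a → not d); contrapositively O(d → not a). Since O(d) holds, K gives O(not a).
Premises 1, 2 do not contribute to this derivation.
So O(not a) holds, i.e. F(a). The claim follows.

Yes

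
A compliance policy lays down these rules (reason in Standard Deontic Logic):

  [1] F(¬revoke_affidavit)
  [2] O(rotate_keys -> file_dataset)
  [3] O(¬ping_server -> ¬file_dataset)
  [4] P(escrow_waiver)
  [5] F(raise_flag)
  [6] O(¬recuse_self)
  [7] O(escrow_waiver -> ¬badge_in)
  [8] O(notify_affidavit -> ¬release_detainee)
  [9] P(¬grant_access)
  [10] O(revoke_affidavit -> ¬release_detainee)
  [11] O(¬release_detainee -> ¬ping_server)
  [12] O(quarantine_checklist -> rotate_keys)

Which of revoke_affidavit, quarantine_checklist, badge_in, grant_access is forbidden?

Premise 1 is F(¬revoke_affidavit), i.e. O(revoke_affidavit).
Premise 10 is O(revoke_affidavit -> ¬release_detainee); since O(revoke_affidavit), deontic closure gives O(¬release_detainee).
Premise 11 is O(¬release_detainee -> ¬ping_server); since O(¬release_detainee), deontic closure gives O(¬ping_server).
Premise 3 is O(¬ping_server -> ¬file_dataset); since O(¬ping_server), deontic closure gives O(¬file_dataset).
Premise 2, O(rotate_keys -> file_dataset), contraposes to O(¬file_dataset -> ¬rotate_keys); with O(¬file_dataset) we get O(¬rotate_keys).
The contrapositive of premise 12 (O(quarantine_checklist -> rotate_keys)) is O(¬rotate_keys -> ¬quarantine_checklist), and O(¬rotate_keys) is already established, so O(¬quarantine_checklist).
So O(¬quarantine_checklist) holds, i.e. quarantine_checklist is forbidden. None of the other listed options is forbidden under the premises.

quarantine_checklist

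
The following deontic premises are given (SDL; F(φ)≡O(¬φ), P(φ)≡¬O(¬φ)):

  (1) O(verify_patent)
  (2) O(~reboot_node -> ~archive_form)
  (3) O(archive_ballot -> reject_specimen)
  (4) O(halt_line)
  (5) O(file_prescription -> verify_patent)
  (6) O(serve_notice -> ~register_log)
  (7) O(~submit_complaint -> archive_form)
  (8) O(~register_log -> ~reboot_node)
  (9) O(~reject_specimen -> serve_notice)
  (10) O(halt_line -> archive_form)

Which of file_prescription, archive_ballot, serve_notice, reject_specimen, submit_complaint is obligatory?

Premise 4 gives O(halt_line).
With premise 10, O(halt_line -> archive_form), the K-axiom yields O(archive_form).
Premise 2 is O(~reboot_node -> ~archive_form); contrapositively O(archive_form -> reboot_node). Since O(archive_form) holds, K gives O(reboot_node).
The contrapositive of premise 8 (O(~register_log -> ~reboot_node)) is O(reboot_node -> register_log), and O(reboot_node) is already established, so O(register_log).
The contrapositive of premise 6 (O(serve_notice -> ~register_log)) is O(register_log -> ~serve_notice), and O(register_log) is already established, so O(~serve_notice).
Premise 9, O(~reject_specimen -> serve_notice), contraposes to O(~serve_notice -> reject_specimen); with O(~serve_notice) we get O(reject_specimen).
So O(reject_specimen) holds — reject_specimen is obligatory. None of the other listed options is made obligatory by any chain of premises.

reject_specimen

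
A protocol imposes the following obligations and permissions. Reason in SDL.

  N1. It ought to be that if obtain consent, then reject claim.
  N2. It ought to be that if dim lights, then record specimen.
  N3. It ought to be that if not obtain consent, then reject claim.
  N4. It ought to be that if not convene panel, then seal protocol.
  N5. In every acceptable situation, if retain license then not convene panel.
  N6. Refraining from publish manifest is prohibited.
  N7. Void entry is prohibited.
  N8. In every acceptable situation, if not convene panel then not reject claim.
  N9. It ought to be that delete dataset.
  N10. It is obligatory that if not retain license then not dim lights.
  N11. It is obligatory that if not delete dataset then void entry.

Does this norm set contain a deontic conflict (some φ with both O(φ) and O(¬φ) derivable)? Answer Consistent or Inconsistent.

Premise 11 is O(¬delete_dataset → void_entry), but O(¬delete_dataset) is not derivable from the premises, so it does not yield O(void_entry).
So O(void_entry) is not derivable, and the apparent clash with O(¬void_entry) does not arise.
A world satisfying every obligation exists (e.g. convene_panel=true, delete_dataset=true, dim_lights=false, obtain_consent=false, publish_manifest=true, record_specimen=false, reject_claim=true, retain_license=false, seal_protocol=false, void_entry=false); no atom is both obligatory and forbidden, so the set is consistent.

Consistent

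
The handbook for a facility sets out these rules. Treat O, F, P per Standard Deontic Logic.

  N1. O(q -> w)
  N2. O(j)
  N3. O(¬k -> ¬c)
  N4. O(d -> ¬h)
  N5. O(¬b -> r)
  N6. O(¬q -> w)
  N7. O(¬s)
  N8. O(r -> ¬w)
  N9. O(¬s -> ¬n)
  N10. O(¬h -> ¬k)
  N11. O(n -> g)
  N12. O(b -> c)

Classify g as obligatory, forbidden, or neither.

Neither

Premise 11 is O(n -> g), but O(n) is not derivable from the premises, so it does not yield O(g).
No premise or chain of K-axiom applications forces O(g), and none forces O(¬g). So g is neither obligatory nor forbidden under these norms.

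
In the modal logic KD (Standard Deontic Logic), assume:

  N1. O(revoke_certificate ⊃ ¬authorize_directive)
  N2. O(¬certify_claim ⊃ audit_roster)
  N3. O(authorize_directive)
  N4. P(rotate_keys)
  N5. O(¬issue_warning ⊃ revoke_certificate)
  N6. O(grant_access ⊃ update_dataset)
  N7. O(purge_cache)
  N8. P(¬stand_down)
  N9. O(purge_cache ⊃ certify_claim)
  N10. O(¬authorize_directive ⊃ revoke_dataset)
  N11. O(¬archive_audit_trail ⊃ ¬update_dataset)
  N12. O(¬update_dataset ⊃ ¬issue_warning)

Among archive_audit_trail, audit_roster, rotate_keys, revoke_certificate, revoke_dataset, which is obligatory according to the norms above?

From premise 3 we have O(authorize_directive).
The contrapositive of premise 1 (O(revoke_certificate ⊃ ¬authorize_directive)) is O(authorize_directive ⊃ ¬revoke_certificate), and O(authorize_directive) is already established, so O(¬revoke_certificate).
Premise 5 is O(¬issue_warning ⊃ revoke_certificate); contrapositively O(¬revoke_certificate ⊃ issue_warning). Since O(¬revoke_certificate) holds, K gives O(issue_warning).
Premise 12, O(¬update_dataset ⊃ ¬issue_warning), contraposes to O(issue_warning ⊃ update_dataset); with O(issue_warning) we get O(update_dataset).
Premise 11 is O(¬archive_audit_trail ⊃ ¬update_dataset); contrapositively O(update_dataset ⊃ archive_audit_trail). Since O(update_dataset) holds, K gives O(archive_audit_trail).
So O(archive_audit_trail) holds — archive_audit_trail is obligatory. None of the other listed options is made obligatory by any chain of premises.

archive_audit_trail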